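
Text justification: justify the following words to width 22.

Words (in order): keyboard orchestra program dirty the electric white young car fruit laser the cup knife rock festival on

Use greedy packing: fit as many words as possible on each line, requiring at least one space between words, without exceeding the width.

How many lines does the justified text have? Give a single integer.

Line 1: ['keyboard', 'orchestra'] (min_width=18, slack=4)
Line 2: ['program', 'dirty', 'the'] (min_width=17, slack=5)
Line 3: ['electric', 'white', 'young'] (min_width=20, slack=2)
Line 4: ['car', 'fruit', 'laser', 'the'] (min_width=19, slack=3)
Line 5: ['cup', 'knife', 'rock'] (min_width=14, slack=8)
Line 6: ['festival', 'on'] (min_width=11, slack=11)
Total lines: 6

Answer: 6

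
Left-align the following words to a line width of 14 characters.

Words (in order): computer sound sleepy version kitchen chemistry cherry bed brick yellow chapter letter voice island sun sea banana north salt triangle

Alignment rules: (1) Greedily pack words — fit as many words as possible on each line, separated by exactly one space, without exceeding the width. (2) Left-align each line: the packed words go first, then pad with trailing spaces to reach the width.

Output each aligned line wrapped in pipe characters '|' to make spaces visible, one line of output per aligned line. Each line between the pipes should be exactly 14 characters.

Answer: |computer sound|
|sleepy version|
|kitchen       |
|chemistry     |
|cherry bed    |
|brick yellow  |
|chapter letter|
|voice island  |
|sun sea banana|
|north salt    |
|triangle      |

Derivation:
Line 1: ['computer', 'sound'] (min_width=14, slack=0)
Line 2: ['sleepy', 'version'] (min_width=14, slack=0)
Line 3: ['kitchen'] (min_width=7, slack=7)
Line 4: ['chemistry'] (min_width=9, slack=5)
Line 5: ['cherry', 'bed'] (min_width=10, slack=4)
Line 6: ['brick', 'yellow'] (min_width=12, slack=2)
Line 7: ['chapter', 'letter'] (min_width=14, slack=0)
Line 8: ['voice', 'island'] (min_width=12, slack=2)
Line 9: ['sun', 'sea', 'banana'] (min_width=14, slack=0)
Line 10: ['north', 'salt'] (min_width=10, slack=4)
Line 11: ['triangle'] (min_width=8, slack=6)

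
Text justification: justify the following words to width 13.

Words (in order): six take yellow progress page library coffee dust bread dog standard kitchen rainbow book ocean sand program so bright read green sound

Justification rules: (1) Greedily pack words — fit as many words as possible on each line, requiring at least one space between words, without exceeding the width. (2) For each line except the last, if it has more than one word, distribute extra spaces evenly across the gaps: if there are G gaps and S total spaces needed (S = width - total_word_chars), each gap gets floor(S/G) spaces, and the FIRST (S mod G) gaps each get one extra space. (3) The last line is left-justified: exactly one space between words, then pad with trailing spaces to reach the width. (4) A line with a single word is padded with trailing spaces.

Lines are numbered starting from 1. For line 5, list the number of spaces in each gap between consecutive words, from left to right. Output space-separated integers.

Line 1: ['six', 'take'] (min_width=8, slack=5)
Line 2: ['yellow'] (min_width=6, slack=7)
Line 3: ['progress', 'page'] (min_width=13, slack=0)
Line 4: ['library'] (min_width=7, slack=6)
Line 5: ['coffee', 'dust'] (min_width=11, slack=2)
Line 6: ['bread', 'dog'] (min_width=9, slack=4)
Line 7: ['standard'] (min_width=8, slack=5)
Line 8: ['kitchen'] (min_width=7, slack=6)
Line 9: ['rainbow', 'book'] (min_width=12, slack=1)
Line 10: ['ocean', 'sand'] (min_width=10, slack=3)
Line 11: ['program', 'so'] (min_width=10, slack=3)
Line 12: ['bright', 'read'] (min_width=11, slack=2)
Line 13: ['green', 'sound'] (min_width=11, slack=2)

Answer: 3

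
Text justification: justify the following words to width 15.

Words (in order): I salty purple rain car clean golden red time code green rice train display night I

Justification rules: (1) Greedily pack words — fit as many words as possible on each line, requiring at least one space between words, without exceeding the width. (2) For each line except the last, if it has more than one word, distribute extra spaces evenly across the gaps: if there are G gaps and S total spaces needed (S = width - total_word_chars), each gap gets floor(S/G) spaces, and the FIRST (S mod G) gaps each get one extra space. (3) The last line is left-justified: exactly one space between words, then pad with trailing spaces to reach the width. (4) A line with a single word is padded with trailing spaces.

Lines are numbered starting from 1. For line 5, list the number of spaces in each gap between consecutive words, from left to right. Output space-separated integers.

Answer: 3

Derivation:
Line 1: ['I', 'salty', 'purple'] (min_width=14, slack=1)
Line 2: ['rain', 'car', 'clean'] (min_width=14, slack=1)
Line 3: ['golden', 'red', 'time'] (min_width=15, slack=0)
Line 4: ['code', 'green', 'rice'] (min_width=15, slack=0)
Line 5: ['train', 'display'] (min_width=13, slack=2)
Line 6: ['night', 'I'] (min_width=7, slack=8)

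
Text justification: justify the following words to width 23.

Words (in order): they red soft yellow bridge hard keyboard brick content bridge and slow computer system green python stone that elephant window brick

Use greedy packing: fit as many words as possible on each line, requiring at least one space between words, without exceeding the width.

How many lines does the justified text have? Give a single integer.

Line 1: ['they', 'red', 'soft', 'yellow'] (min_width=20, slack=3)
Line 2: ['bridge', 'hard', 'keyboard'] (min_width=20, slack=3)
Line 3: ['brick', 'content', 'bridge'] (min_width=20, slack=3)
Line 4: ['and', 'slow', 'computer'] (min_width=17, slack=6)
Line 5: ['system', 'green', 'python'] (min_width=19, slack=4)
Line 6: ['stone', 'that', 'elephant'] (min_width=19, slack=4)
Line 7: ['window', 'brick'] (min_width=12, slack=11)
Total lines: 7

Answer: 7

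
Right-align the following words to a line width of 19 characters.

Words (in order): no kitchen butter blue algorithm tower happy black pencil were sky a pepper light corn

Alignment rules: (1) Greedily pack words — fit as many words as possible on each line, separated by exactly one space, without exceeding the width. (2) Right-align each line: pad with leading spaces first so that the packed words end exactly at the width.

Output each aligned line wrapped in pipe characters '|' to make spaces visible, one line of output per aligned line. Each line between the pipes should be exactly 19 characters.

Answer: |  no kitchen butter|
|     blue algorithm|
|  tower happy black|
|  pencil were sky a|
|  pepper light corn|

Derivation:
Line 1: ['no', 'kitchen', 'butter'] (min_width=17, slack=2)
Line 2: ['blue', 'algorithm'] (min_width=14, slack=5)
Line 3: ['tower', 'happy', 'black'] (min_width=17, slack=2)
Line 4: ['pencil', 'were', 'sky', 'a'] (min_width=17, slack=2)
Line 5: ['pepper', 'light', 'corn'] (min_width=17, slack=2)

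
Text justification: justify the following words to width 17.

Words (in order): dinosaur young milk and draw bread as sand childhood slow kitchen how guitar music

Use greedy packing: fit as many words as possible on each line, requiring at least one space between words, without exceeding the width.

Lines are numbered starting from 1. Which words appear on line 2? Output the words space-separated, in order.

Answer: milk and draw

Derivation:
Line 1: ['dinosaur', 'young'] (min_width=14, slack=3)
Line 2: ['milk', 'and', 'draw'] (min_width=13, slack=4)
Line 3: ['bread', 'as', 'sand'] (min_width=13, slack=4)
Line 4: ['childhood', 'slow'] (min_width=14, slack=3)
Line 5: ['kitchen', 'how'] (min_width=11, slack=6)
Line 6: ['guitar', 'music'] (min_width=12, slack=5)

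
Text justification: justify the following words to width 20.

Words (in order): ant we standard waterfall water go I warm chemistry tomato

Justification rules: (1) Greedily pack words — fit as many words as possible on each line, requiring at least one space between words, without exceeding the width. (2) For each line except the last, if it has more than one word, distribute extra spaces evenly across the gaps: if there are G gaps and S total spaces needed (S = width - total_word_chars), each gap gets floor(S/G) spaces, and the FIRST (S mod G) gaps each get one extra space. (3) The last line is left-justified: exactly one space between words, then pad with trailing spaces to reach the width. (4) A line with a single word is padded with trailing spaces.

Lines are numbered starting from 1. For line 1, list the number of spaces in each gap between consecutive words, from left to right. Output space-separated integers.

Answer: 4 3

Derivation:
Line 1: ['ant', 'we', 'standard'] (min_width=15, slack=5)
Line 2: ['waterfall', 'water', 'go', 'I'] (min_width=20, slack=0)
Line 3: ['warm', 'chemistry'] (min_width=14, slack=6)
Line 4: ['tomato'] (min_width=6, slack=14)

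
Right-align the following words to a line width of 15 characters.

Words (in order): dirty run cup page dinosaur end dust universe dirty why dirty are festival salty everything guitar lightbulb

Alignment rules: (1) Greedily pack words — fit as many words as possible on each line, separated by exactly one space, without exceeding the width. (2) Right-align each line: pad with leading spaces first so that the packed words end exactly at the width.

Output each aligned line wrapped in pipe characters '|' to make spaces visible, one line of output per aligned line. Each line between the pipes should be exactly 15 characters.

Answer: |  dirty run cup|
|  page dinosaur|
|       end dust|
| universe dirty|
|  why dirty are|
| festival salty|
|     everything|
|         guitar|
|      lightbulb|

Derivation:
Line 1: ['dirty', 'run', 'cup'] (min_width=13, slack=2)
Line 2: ['page', 'dinosaur'] (min_width=13, slack=2)
Line 3: ['end', 'dust'] (min_width=8, slack=7)
Line 4: ['universe', 'dirty'] (min_width=14, slack=1)
Line 5: ['why', 'dirty', 'are'] (min_width=13, slack=2)
Line 6: ['festival', 'salty'] (min_width=14, slack=1)
Line 7: ['everything'] (min_width=10, slack=5)
Line 8: ['guitar'] (min_width=6, slack=9)
Line 9: ['lightbulb'] (min_width=9, slack=6)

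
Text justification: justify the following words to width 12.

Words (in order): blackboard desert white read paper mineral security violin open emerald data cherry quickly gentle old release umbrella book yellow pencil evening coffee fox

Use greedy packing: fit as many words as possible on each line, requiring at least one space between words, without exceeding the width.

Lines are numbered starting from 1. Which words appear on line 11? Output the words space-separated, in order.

Line 1: ['blackboard'] (min_width=10, slack=2)
Line 2: ['desert', 'white'] (min_width=12, slack=0)
Line 3: ['read', 'paper'] (min_width=10, slack=2)
Line 4: ['mineral'] (min_width=7, slack=5)
Line 5: ['security'] (min_width=8, slack=4)
Line 6: ['violin', 'open'] (min_width=11, slack=1)
Line 7: ['emerald', 'data'] (min_width=12, slack=0)
Line 8: ['cherry'] (min_width=6, slack=6)
Line 9: ['quickly'] (min_width=7, slack=5)
Line 10: ['gentle', 'old'] (min_width=10, slack=2)
Line 11: ['release'] (min_width=7, slack=5)
Line 12: ['umbrella'] (min_width=8, slack=4)
Line 13: ['book', 'yellow'] (min_width=11, slack=1)
Line 14: ['pencil'] (min_width=6, slack=6)
Line 15: ['evening'] (min_width=7, slack=5)
Line 16: ['coffee', 'fox'] (min_width=10, slack=2)

Answer: release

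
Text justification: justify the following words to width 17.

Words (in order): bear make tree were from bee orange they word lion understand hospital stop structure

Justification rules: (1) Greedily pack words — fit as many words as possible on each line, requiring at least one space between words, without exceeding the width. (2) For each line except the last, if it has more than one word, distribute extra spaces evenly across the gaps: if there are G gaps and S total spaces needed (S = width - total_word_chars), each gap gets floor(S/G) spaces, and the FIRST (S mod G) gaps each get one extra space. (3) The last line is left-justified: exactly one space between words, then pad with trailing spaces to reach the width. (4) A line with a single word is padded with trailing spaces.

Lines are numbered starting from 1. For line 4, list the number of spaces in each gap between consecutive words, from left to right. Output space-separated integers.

Line 1: ['bear', 'make', 'tree'] (min_width=14, slack=3)
Line 2: ['were', 'from', 'bee'] (min_width=13, slack=4)
Line 3: ['orange', 'they', 'word'] (min_width=16, slack=1)
Line 4: ['lion', 'understand'] (min_width=15, slack=2)
Line 5: ['hospital', 'stop'] (min_width=13, slack=4)
Line 6: ['structure'] (min_width=9, slack=8)

Answer: 3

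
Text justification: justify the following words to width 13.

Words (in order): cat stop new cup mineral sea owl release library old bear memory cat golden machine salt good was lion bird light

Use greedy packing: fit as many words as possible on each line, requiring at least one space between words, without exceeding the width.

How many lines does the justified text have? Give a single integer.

Line 1: ['cat', 'stop', 'new'] (min_width=12, slack=1)
Line 2: ['cup', 'mineral'] (min_width=11, slack=2)
Line 3: ['sea', 'owl'] (min_width=7, slack=6)
Line 4: ['release'] (min_width=7, slack=6)
Line 5: ['library', 'old'] (min_width=11, slack=2)
Line 6: ['bear', 'memory'] (min_width=11, slack=2)
Line 7: ['cat', 'golden'] (min_width=10, slack=3)
Line 8: ['machine', 'salt'] (min_width=12, slack=1)
Line 9: ['good', 'was', 'lion'] (min_width=13, slack=0)
Line 10: ['bird', 'light'] (min_width=10, slack=3)
Total lines: 10

Answer: 10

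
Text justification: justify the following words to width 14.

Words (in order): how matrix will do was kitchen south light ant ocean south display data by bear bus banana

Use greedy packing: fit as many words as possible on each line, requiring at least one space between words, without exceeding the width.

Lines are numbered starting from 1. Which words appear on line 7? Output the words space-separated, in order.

Line 1: ['how', 'matrix'] (min_width=10, slack=4)
Line 2: ['will', 'do', 'was'] (min_width=11, slack=3)
Line 3: ['kitchen', 'south'] (min_width=13, slack=1)
Line 4: ['light', 'ant'] (min_width=9, slack=5)
Line 5: ['ocean', 'south'] (min_width=11, slack=3)
Line 6: ['display', 'data'] (min_width=12, slack=2)
Line 7: ['by', 'bear', 'bus'] (min_width=11, slack=3)
Line 8: ['banana'] (min_width=6, slack=8)

Answer: by bear bus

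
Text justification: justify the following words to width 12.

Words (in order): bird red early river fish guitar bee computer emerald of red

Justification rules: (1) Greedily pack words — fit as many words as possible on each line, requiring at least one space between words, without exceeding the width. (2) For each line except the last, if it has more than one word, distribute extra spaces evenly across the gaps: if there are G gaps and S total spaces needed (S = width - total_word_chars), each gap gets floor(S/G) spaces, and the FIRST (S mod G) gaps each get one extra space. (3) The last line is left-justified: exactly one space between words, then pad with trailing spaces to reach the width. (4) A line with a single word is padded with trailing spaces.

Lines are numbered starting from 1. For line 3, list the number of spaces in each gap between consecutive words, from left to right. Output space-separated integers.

Line 1: ['bird', 'red'] (min_width=8, slack=4)
Line 2: ['early', 'river'] (min_width=11, slack=1)
Line 3: ['fish', 'guitar'] (min_width=11, slack=1)
Line 4: ['bee', 'computer'] (min_width=12, slack=0)
Line 5: ['emerald', 'of'] (min_width=10, slack=2)
Line 6: ['red'] (min_width=3, slack=9)

Answer: 2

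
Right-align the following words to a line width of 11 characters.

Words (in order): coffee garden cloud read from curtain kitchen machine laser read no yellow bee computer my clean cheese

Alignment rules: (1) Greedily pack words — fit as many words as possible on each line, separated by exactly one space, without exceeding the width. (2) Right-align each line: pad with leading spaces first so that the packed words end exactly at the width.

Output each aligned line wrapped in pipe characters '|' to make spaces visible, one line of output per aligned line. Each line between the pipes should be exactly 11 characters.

Line 1: ['coffee'] (min_width=6, slack=5)
Line 2: ['garden'] (min_width=6, slack=5)
Line 3: ['cloud', 'read'] (min_width=10, slack=1)
Line 4: ['from'] (min_width=4, slack=7)
Line 5: ['curtain'] (min_width=7, slack=4)
Line 6: ['kitchen'] (min_width=7, slack=4)
Line 7: ['machine'] (min_width=7, slack=4)
Line 8: ['laser', 'read'] (min_width=10, slack=1)
Line 9: ['no', 'yellow'] (min_width=9, slack=2)
Line 10: ['bee'] (min_width=3, slack=8)
Line 11: ['computer', 'my'] (min_width=11, slack=0)
Line 12: ['clean'] (min_width=5, slack=6)
Line 13: ['cheese'] (min_width=6, slack=5)

Answer: |     coffee|
|     garden|
| cloud read|
|       from|
|    curtain|
|    kitchen|
|    machine|
| laser read|
|  no yellow|
|        bee|
|computer my|
|      clean|
|     cheese|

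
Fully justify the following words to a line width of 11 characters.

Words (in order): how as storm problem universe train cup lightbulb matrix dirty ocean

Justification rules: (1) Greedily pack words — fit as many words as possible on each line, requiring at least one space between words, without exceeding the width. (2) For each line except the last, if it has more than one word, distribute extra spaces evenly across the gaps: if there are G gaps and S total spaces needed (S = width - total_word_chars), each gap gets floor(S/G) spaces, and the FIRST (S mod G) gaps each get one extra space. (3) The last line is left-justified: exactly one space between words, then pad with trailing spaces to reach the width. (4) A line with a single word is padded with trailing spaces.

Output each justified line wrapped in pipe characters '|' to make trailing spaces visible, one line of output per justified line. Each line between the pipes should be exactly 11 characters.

Answer: |how      as|
|storm      |
|problem    |
|universe   |
|train   cup|
|lightbulb  |
|matrix     |
|dirty ocean|

Derivation:
Line 1: ['how', 'as'] (min_width=6, slack=5)
Line 2: ['storm'] (min_width=5, slack=6)
Line 3: ['problem'] (min_width=7, slack=4)
Line 4: ['universe'] (min_width=8, slack=3)
Line 5: ['train', 'cup'] (min_width=9, slack=2)
Line 6: ['lightbulb'] (min_width=9, slack=2)
Line 7: ['matrix'] (min_width=6, slack=5)
Line 8: ['dirty', 'ocean'] (min_width=11, slack=0)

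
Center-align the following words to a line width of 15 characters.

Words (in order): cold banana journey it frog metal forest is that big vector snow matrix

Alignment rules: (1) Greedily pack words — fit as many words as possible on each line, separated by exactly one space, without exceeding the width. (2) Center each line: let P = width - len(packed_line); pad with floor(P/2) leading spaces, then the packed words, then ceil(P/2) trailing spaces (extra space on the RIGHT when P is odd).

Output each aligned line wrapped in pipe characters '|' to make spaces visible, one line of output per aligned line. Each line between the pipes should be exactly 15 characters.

Answer: |  cold banana  |
|journey it frog|
|metal forest is|
|that big vector|
|  snow matrix  |

Derivation:
Line 1: ['cold', 'banana'] (min_width=11, slack=4)
Line 2: ['journey', 'it', 'frog'] (min_width=15, slack=0)
Line 3: ['metal', 'forest', 'is'] (min_width=15, slack=0)
Line 4: ['that', 'big', 'vector'] (min_width=15, slack=0)
Line 5: ['snow', 'matrix'] (min_width=11, slack=4)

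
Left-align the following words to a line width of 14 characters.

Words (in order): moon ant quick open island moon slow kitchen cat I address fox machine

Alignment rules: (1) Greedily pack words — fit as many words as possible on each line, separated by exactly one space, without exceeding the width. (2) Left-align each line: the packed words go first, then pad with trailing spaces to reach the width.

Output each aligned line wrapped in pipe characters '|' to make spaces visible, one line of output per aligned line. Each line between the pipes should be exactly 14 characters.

Answer: |moon ant quick|
|open island   |
|moon slow     |
|kitchen cat I |
|address fox   |
|machine       |

Derivation:
Line 1: ['moon', 'ant', 'quick'] (min_width=14, slack=0)
Line 2: ['open', 'island'] (min_width=11, slack=3)
Line 3: ['moon', 'slow'] (min_width=9, slack=5)
Line 4: ['kitchen', 'cat', 'I'] (min_width=13, slack=1)
Line 5: ['address', 'fox'] (min_width=11, slack=3)
Line 6: ['machine'] (min_width=7, slack=7)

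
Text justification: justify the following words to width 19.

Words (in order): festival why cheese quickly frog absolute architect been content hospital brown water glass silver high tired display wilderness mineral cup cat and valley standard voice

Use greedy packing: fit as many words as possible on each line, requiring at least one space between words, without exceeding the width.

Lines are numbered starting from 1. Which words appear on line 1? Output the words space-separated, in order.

Line 1: ['festival', 'why', 'cheese'] (min_width=19, slack=0)
Line 2: ['quickly', 'frog'] (min_width=12, slack=7)
Line 3: ['absolute', 'architect'] (min_width=18, slack=1)
Line 4: ['been', 'content'] (min_width=12, slack=7)
Line 5: ['hospital', 'brown'] (min_width=14, slack=5)
Line 6: ['water', 'glass', 'silver'] (min_width=18, slack=1)
Line 7: ['high', 'tired', 'display'] (min_width=18, slack=1)
Line 8: ['wilderness', 'mineral'] (min_width=18, slack=1)
Line 9: ['cup', 'cat', 'and', 'valley'] (min_width=18, slack=1)
Line 10: ['standard', 'voice'] (min_width=14, slack=5)

Answer: festival why cheese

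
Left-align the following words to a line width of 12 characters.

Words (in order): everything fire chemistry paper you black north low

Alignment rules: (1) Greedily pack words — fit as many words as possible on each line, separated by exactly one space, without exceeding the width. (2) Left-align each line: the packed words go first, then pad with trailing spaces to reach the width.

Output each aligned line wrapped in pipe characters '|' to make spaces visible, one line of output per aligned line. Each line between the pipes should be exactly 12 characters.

Line 1: ['everything'] (min_width=10, slack=2)
Line 2: ['fire'] (min_width=4, slack=8)
Line 3: ['chemistry'] (min_width=9, slack=3)
Line 4: ['paper', 'you'] (min_width=9, slack=3)
Line 5: ['black', 'north'] (min_width=11, slack=1)
Line 6: ['low'] (min_width=3, slack=9)

Answer: |everything  |
|fire        |
|chemistry   |
|paper you   |
|black north |
|low         |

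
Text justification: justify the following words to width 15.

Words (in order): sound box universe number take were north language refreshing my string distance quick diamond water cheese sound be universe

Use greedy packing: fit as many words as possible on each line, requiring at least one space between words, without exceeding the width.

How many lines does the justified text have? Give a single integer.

Line 1: ['sound', 'box'] (min_width=9, slack=6)
Line 2: ['universe', 'number'] (min_width=15, slack=0)
Line 3: ['take', 'were', 'north'] (min_width=15, slack=0)
Line 4: ['language'] (min_width=8, slack=7)
Line 5: ['refreshing', 'my'] (min_width=13, slack=2)
Line 6: ['string', 'distance'] (min_width=15, slack=0)
Line 7: ['quick', 'diamond'] (min_width=13, slack=2)
Line 8: ['water', 'cheese'] (min_width=12, slack=3)
Line 9: ['sound', 'be'] (min_width=8, slack=7)
Line 10: ['universe'] (min_width=8, slack=7)
Total lines: 10

Answer: 10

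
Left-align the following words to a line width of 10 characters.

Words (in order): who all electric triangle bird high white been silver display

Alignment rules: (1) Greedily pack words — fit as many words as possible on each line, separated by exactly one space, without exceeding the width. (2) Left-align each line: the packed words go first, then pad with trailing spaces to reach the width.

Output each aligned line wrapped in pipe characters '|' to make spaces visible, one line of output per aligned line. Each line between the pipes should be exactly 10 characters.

Line 1: ['who', 'all'] (min_width=7, slack=3)
Line 2: ['electric'] (min_width=8, slack=2)
Line 3: ['triangle'] (min_width=8, slack=2)
Line 4: ['bird', 'high'] (min_width=9, slack=1)
Line 5: ['white', 'been'] (min_width=10, slack=0)
Line 6: ['silver'] (min_width=6, slack=4)
Line 7: ['display'] (min_width=7, slack=3)

Answer: |who all   |
|electric  |
|triangle  |
|bird high |
|white been|
|silver    |
|display   |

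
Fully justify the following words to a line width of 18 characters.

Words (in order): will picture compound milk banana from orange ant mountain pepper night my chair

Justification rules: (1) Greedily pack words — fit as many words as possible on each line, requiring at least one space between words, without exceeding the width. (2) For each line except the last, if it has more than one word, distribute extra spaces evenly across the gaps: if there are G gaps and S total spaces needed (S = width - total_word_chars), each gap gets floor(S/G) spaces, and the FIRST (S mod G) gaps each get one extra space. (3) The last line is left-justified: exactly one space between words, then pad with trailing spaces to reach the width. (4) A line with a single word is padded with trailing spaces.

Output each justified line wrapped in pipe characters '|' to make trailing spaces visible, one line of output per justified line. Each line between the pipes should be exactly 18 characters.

Answer: |will       picture|
|compound      milk|
|banana from orange|
|ant       mountain|
|pepper   night  my|
|chair             |

Derivation:
Line 1: ['will', 'picture'] (min_width=12, slack=6)
Line 2: ['compound', 'milk'] (min_width=13, slack=5)
Line 3: ['banana', 'from', 'orange'] (min_width=18, slack=0)
Line 4: ['ant', 'mountain'] (min_width=12, slack=6)
Line 5: ['pepper', 'night', 'my'] (min_width=15, slack=3)
Line 6: ['chair'] (min_width=5, slack=13)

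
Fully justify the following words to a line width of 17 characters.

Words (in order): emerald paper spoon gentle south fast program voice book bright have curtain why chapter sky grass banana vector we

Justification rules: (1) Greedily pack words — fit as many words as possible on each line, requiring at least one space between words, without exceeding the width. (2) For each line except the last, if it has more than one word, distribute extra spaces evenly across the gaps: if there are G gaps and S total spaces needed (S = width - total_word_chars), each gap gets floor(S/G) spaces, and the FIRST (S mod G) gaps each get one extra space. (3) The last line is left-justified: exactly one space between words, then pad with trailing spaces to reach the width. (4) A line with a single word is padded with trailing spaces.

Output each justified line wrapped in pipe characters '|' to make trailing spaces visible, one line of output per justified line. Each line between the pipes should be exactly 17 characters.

Line 1: ['emerald', 'paper'] (min_width=13, slack=4)
Line 2: ['spoon', 'gentle'] (min_width=12, slack=5)
Line 3: ['south', 'fast'] (min_width=10, slack=7)
Line 4: ['program', 'voice'] (min_width=13, slack=4)
Line 5: ['book', 'bright', 'have'] (min_width=16, slack=1)
Line 6: ['curtain', 'why'] (min_width=11, slack=6)
Line 7: ['chapter', 'sky', 'grass'] (min_width=17, slack=0)
Line 8: ['banana', 'vector', 'we'] (min_width=16, slack=1)

Answer: |emerald     paper|
|spoon      gentle|
|south        fast|
|program     voice|
|book  bright have|
|curtain       why|
|chapter sky grass|
|banana vector we |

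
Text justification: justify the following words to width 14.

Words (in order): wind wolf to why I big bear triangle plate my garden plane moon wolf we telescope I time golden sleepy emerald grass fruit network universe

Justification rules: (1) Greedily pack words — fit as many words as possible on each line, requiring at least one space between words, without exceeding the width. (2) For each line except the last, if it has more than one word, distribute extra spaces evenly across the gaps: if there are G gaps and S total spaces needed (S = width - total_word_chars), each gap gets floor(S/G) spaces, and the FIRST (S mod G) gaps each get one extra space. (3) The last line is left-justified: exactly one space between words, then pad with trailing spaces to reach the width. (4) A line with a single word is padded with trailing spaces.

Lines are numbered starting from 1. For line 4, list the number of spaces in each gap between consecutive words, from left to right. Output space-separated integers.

Line 1: ['wind', 'wolf', 'to'] (min_width=12, slack=2)
Line 2: ['why', 'I', 'big', 'bear'] (min_width=14, slack=0)
Line 3: ['triangle', 'plate'] (min_width=14, slack=0)
Line 4: ['my', 'garden'] (min_width=9, slack=5)
Line 5: ['plane', 'moon'] (min_width=10, slack=4)
Line 6: ['wolf', 'we'] (min_width=7, slack=7)
Line 7: ['telescope', 'I'] (min_width=11, slack=3)
Line 8: ['time', 'golden'] (min_width=11, slack=3)
Line 9: ['sleepy', 'emerald'] (min_width=14, slack=0)
Line 10: ['grass', 'fruit'] (min_width=11, slack=3)
Line 11: ['network'] (min_width=7, slack=7)
Line 12: ['universe'] (min_width=8, slack=6)

Answer: 6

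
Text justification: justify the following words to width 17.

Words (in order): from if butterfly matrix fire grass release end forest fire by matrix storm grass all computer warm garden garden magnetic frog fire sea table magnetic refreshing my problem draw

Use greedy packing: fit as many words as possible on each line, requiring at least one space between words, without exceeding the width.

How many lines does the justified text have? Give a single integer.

Answer: 13

Derivation:
Line 1: ['from', 'if', 'butterfly'] (min_width=17, slack=0)
Line 2: ['matrix', 'fire', 'grass'] (min_width=17, slack=0)
Line 3: ['release', 'end'] (min_width=11, slack=6)
Line 4: ['forest', 'fire', 'by'] (min_width=14, slack=3)
Line 5: ['matrix', 'storm'] (min_width=12, slack=5)
Line 6: ['grass', 'all'] (min_width=9, slack=8)
Line 7: ['computer', 'warm'] (min_width=13, slack=4)
Line 8: ['garden', 'garden'] (min_width=13, slack=4)
Line 9: ['magnetic', 'frog'] (min_width=13, slack=4)
Line 10: ['fire', 'sea', 'table'] (min_width=14, slack=3)
Line 11: ['magnetic'] (min_width=8, slack=9)
Line 12: ['refreshing', 'my'] (min_width=13, slack=4)
Line 13: ['problem', 'draw'] (min_width=12, slack=5)
Total lines: 13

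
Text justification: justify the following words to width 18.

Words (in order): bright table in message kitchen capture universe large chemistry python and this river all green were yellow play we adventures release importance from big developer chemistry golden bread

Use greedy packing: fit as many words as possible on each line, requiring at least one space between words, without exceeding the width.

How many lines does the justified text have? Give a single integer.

Answer: 12

Derivation:
Line 1: ['bright', 'table', 'in'] (min_width=15, slack=3)
Line 2: ['message', 'kitchen'] (min_width=15, slack=3)
Line 3: ['capture', 'universe'] (min_width=16, slack=2)
Line 4: ['large', 'chemistry'] (min_width=15, slack=3)
Line 5: ['python', 'and', 'this'] (min_width=15, slack=3)
Line 6: ['river', 'all', 'green'] (min_width=15, slack=3)
Line 7: ['were', 'yellow', 'play'] (min_width=16, slack=2)
Line 8: ['we', 'adventures'] (min_width=13, slack=5)
Line 9: ['release', 'importance'] (min_width=18, slack=0)
Line 10: ['from', 'big', 'developer'] (min_width=18, slack=0)
Line 11: ['chemistry', 'golden'] (min_width=16, slack=2)
Line 12: ['bread'] (min_width=5, slack=13)
Total lines: 12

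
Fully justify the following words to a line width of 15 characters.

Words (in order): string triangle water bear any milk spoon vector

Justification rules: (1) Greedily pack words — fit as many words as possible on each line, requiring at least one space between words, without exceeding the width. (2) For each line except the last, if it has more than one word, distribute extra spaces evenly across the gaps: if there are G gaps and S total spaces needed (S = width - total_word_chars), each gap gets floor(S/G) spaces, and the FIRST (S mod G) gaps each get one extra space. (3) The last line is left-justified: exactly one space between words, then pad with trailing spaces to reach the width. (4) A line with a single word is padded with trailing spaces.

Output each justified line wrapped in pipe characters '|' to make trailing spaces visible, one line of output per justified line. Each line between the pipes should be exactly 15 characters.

Line 1: ['string', 'triangle'] (min_width=15, slack=0)
Line 2: ['water', 'bear', 'any'] (min_width=14, slack=1)
Line 3: ['milk', 'spoon'] (min_width=10, slack=5)
Line 4: ['vector'] (min_width=6, slack=9)

Answer: |string triangle|
|water  bear any|
|milk      spoon|
|vector         |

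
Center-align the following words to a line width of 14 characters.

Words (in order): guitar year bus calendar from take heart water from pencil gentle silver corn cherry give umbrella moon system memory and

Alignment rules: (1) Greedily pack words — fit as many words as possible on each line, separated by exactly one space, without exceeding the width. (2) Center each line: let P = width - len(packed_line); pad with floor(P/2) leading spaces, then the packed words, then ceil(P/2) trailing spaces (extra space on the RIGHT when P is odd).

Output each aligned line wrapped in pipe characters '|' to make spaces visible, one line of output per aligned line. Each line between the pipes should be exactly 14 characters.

Answer: | guitar year  |
| bus calendar |
|  from take   |
| heart water  |
| from pencil  |
|gentle silver |
| corn cherry  |
|give umbrella |
| moon system  |
|  memory and  |

Derivation:
Line 1: ['guitar', 'year'] (min_width=11, slack=3)
Line 2: ['bus', 'calendar'] (min_width=12, slack=2)
Line 3: ['from', 'take'] (min_width=9, slack=5)
Line 4: ['heart', 'water'] (min_width=11, slack=3)
Line 5: ['from', 'pencil'] (min_width=11, slack=3)
Line 6: ['gentle', 'silver'] (min_width=13, slack=1)
Line 7: ['corn', 'cherry'] (min_width=11, slack=3)
Line 8: ['give', 'umbrella'] (min_width=13, slack=1)
Line 9: ['moon', 'system'] (min_width=11, slack=3)
Line 10: ['memory', 'and'] (min_width=10, slack=4)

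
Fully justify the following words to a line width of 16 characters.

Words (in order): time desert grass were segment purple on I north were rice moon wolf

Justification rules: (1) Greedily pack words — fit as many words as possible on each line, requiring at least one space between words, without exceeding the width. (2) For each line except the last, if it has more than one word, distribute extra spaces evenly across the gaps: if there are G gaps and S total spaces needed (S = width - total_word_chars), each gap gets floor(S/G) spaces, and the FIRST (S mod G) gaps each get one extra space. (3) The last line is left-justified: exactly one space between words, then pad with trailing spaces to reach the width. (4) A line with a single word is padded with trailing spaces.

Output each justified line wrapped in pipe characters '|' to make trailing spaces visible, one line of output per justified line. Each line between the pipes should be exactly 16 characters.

Answer: |time      desert|
|grass       were|
|segment   purple|
|on  I north were|
|rice moon wolf  |

Derivation:
Line 1: ['time', 'desert'] (min_width=11, slack=5)
Line 2: ['grass', 'were'] (min_width=10, slack=6)
Line 3: ['segment', 'purple'] (min_width=14, slack=2)
Line 4: ['on', 'I', 'north', 'were'] (min_width=15, slack=1)
Line 5: ['rice', 'moon', 'wolf'] (min_width=14, slack=2)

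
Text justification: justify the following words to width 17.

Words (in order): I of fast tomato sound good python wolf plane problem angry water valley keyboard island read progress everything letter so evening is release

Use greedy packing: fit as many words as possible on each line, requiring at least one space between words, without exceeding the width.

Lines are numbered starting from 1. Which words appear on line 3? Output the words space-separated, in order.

Answer: wolf plane

Derivation:
Line 1: ['I', 'of', 'fast', 'tomato'] (min_width=16, slack=1)
Line 2: ['sound', 'good', 'python'] (min_width=17, slack=0)
Line 3: ['wolf', 'plane'] (min_width=10, slack=7)
Line 4: ['problem', 'angry'] (min_width=13, slack=4)
Line 5: ['water', 'valley'] (min_width=12, slack=5)
Line 6: ['keyboard', 'island'] (min_width=15, slack=2)
Line 7: ['read', 'progress'] (min_width=13, slack=4)
Line 8: ['everything', 'letter'] (min_width=17, slack=0)
Line 9: ['so', 'evening', 'is'] (min_width=13, slack=4)
Line 10: ['release'] (min_width=7, slack=10)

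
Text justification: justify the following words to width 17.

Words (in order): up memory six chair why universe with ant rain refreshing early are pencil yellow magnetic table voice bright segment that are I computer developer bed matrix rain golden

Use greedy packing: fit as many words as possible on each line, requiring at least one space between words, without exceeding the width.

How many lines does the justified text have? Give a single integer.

Line 1: ['up', 'memory', 'six'] (min_width=13, slack=4)
Line 2: ['chair', 'why'] (min_width=9, slack=8)
Line 3: ['universe', 'with', 'ant'] (min_width=17, slack=0)
Line 4: ['rain', 'refreshing'] (min_width=15, slack=2)
Line 5: ['early', 'are', 'pencil'] (min_width=16, slack=1)
Line 6: ['yellow', 'magnetic'] (min_width=15, slack=2)
Line 7: ['table', 'voice'] (min_width=11, slack=6)
Line 8: ['bright', 'segment'] (min_width=14, slack=3)
Line 9: ['that', 'are', 'I'] (min_width=10, slack=7)
Line 10: ['computer'] (min_width=8, slack=9)
Line 11: ['developer', 'bed'] (min_width=13, slack=4)
Line 12: ['matrix', 'rain'] (min_width=11, slack=6)
Line 13: ['golden'] (min_width=6, slack=11)
Total lines: 13

Answer: 13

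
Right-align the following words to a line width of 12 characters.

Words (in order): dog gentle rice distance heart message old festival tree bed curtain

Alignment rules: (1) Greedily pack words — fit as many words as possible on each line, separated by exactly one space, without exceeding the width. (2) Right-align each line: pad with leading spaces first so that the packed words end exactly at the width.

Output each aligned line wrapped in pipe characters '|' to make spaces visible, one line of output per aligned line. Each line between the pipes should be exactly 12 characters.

Answer: |  dog gentle|
|        rice|
|    distance|
|       heart|
| message old|
|    festival|
|    tree bed|
|     curtain|

Derivation:
Line 1: ['dog', 'gentle'] (min_width=10, slack=2)
Line 2: ['rice'] (min_width=4, slack=8)
Line 3: ['distance'] (min_width=8, slack=4)
Line 4: ['heart'] (min_width=5, slack=7)
Line 5: ['message', 'old'] (min_width=11, slack=1)
Line 6: ['festival'] (min_width=8, slack=4)
Line 7: ['tree', 'bed'] (min_width=8, slack=4)
Line 8: ['curtain'] (min_width=7, slack=5)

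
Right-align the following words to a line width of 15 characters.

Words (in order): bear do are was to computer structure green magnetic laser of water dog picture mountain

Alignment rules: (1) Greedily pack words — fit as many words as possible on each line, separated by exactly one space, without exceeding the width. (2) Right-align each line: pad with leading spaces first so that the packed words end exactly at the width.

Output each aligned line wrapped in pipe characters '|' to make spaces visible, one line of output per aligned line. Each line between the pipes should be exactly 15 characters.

Answer: |bear do are was|
|    to computer|
|structure green|
| magnetic laser|
|   of water dog|
|        picture|
|       mountain|

Derivation:
Line 1: ['bear', 'do', 'are', 'was'] (min_width=15, slack=0)
Line 2: ['to', 'computer'] (min_width=11, slack=4)
Line 3: ['structure', 'green'] (min_width=15, slack=0)
Line 4: ['magnetic', 'laser'] (min_width=14, slack=1)
Line 5: ['of', 'water', 'dog'] (min_width=12, slack=3)
Line 6: ['picture'] (min_width=7, slack=8)
Line 7: ['mountain'] (min_width=8, slack=7)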